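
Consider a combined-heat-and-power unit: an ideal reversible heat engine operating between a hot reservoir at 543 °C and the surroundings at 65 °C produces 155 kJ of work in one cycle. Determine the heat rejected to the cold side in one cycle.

Q_C ≈ 110 kJ

T_H = 543 °C → 543 + 273.15 = 816.15 K.
T_C = 65 °C → 65 + 273.15 = 338.15 K.
η_rev = 1 − T_C/T_H = 1 − 338.15/816.15 = 0.5857.
Since Q_C/Q_H = T_C/T_H and Q_H = W/η, Q_C = W·T_C/(T_H − T_C) = 155 × 338.15/478.00 = 110 kJ.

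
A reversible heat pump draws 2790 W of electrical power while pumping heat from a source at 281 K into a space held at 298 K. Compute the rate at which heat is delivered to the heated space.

The Carnot heat-pump COP is COP_HP = T_H/(T_H − T_C) = 298.00/17.00 = 17.5294.
Q_H = COP_HP · W = 17.5294 × 2790 = 48900 W.

Q̇_H ≈ 48900 W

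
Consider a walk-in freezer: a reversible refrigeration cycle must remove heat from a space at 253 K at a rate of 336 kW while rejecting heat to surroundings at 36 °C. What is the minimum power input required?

Ẇ_in ≈ 74.57 kW

T_H = 36 °C → 36 + 273.15 = 309.15 K.
COP_R = T_C/(T_H − T_C) = 253.00/56.15 = 4.5058.
W = Q_C/COP_R = 336/4.5058 = 74.57 kW.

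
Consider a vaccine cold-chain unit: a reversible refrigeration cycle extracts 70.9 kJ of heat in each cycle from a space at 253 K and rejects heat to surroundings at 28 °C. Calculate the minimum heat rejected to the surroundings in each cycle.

Q_H ≈ 84.39 kJ

T_H = 28 °C → 28 + 273.15 = 301.15 K.
For a reversible cycle Q_H/Q_C = T_H/T_C, so Q_H = Q_C·T_H/T_C = 70.9 × 301.15/253.00 = 84.39 kJ.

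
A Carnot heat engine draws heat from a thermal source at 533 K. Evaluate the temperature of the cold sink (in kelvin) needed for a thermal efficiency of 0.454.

From η = 1 − T_C/T_H, T_C = T_H·(1 − η) = 533.00 × (1 − 0.454) = 291 K.

T_C ≈ 291 K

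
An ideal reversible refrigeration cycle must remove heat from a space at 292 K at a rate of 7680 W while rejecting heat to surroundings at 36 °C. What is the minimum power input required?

Ẇ_in ≈ 451.1 W

T_H = 36 °C → 36 + 273.15 = 309.15 K.
COP_R = T_C/(T_H − T_C) = 292.00/17.15 = 17.0262.
W = Q_C/COP_R = 7680/17.0262 = 451.1 W.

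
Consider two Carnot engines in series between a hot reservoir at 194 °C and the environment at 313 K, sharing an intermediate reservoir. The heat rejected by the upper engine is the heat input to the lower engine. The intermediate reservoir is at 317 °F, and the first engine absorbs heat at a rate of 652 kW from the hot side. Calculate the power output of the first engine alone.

Ẇ₁ ≈ 49.78 kW

T_H = 194 °C → 194 + 273.15 = 467.15 K.
T_m = 317 °F → (317 − 32) × 5/9 = 158.33 °C = 431.48 K.
First-stage efficiency η₁ = 1 − T_m/T_H = 1 − 431.48/467.15 = 0.0763.
W₁ = η₁·Q_H = 0.0763 × 652 = 49.78 kW.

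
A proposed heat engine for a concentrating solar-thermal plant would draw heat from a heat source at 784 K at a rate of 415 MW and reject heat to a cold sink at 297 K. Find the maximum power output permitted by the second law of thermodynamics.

Ẇ_max ≈ 257.8 MW

The second-law ceiling is the Carnot efficiency, η_max = 1 − T_C/T_H = 1 − 297.00/784.00 = 0.6212.
W_max = η_max · Q_H = 0.6212 × 415 = 257.8 MW.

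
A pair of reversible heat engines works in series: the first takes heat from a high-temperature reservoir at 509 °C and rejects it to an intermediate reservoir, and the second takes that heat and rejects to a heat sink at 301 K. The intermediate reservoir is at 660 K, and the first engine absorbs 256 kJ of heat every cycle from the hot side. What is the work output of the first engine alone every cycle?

T_H = 509 °C → 509 + 273.15 = 782.15 K.
First-stage efficiency η₁ = 1 − T_m/T_H = 1 − 660.00/782.15 = 0.1562.
W₁ = η₁·Q_H = 0.1562 × 256 = 40.0 kJ.

W₁ ≈ 40.0 kJ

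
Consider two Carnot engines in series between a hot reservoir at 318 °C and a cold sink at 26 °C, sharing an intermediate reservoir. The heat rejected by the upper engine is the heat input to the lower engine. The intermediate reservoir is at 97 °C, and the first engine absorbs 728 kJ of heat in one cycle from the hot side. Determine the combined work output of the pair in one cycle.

T_H = 318 °C → 318 + 273.15 = 591.15 K.
T_C = 26 °C → 26 + 273.15 = 299.15 K.
Two reversible stages in series are equivalent to a single Carnot engine between T_H and T_C, so η_total = 1 − T_C/T_H = 1 − 299.15/591.15 = 0.4940.
W_total = η_total · Q_H = 0.4940 × 728 = 360 kJ.

W_total ≈ 360 kJ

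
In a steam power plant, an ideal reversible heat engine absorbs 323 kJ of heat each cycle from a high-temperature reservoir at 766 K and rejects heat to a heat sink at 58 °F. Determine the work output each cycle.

T_C = 58 °F → (58 − 32) × 5/9 = 14.44 °C = 287.59 K.
For a reversible engine, η = 1 − T_C/T_H = 1 − 287.59/766.00 = 0.6246.
W = η·Q_H = 0.6246 × 323 = 201.7 kJ.

W ≈ 201.7 kJ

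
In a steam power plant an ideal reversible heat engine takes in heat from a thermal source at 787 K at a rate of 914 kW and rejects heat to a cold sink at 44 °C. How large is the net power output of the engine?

Ẇ ≈ 545.7 kW

T_C = 44 °C → 44 + 273.15 = 317.15 K.
For a reversible engine, η = 1 − T_C/T_H = 1 − 317.15/787.00 = 0.5970.
W = η·Q_H = 0.5970 × 914 = 545.7 kW.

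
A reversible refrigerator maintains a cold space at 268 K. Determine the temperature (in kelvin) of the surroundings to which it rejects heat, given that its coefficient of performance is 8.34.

COP_R = T_C/(T_H − T_C) ⇒ T_H = T_C·(1 + 1/COP_R) = 268.00 × (1 + 1/8.34) = 300 K.

T_H ≈ 300 K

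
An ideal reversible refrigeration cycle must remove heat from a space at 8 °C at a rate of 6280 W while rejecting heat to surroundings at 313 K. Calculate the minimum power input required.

T_C = 8 °C → 8 + 273.15 = 281.15 K.
For a reversible refrigerator, COP_R = T_C/(T_H − T_C) = 281.15/31.85 = 8.8273.
W = Q_C/COP_R = 6280/8.8273 = 711 W.

Ẇ_in ≈ 711 W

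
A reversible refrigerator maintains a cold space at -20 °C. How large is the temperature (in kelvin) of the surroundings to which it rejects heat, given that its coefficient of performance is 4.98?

T_C = -20 °C → -20 + 273.15 = 253.15 K.
COP_R = T_C/(T_H − T_C) ⇒ T_H = T_C·(1 + 1/COP_R) = 253.15 × (1 + 1/4.98) = 304 K.

T_H ≈ 304 K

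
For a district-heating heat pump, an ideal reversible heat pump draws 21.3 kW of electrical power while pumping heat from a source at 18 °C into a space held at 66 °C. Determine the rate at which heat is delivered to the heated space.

T_H = 66 °C → 66 + 273.15 = 339.15 K.
T_C = 18 °C → 18 + 273.15 = 291.15 K.
The Carnot heat-pump COP is COP_HP = T_H/(T_H − T_C) = 339.15/48.00 = 7.0656.
Q_H = COP_HP · W = 7.0656 × 21.3 = 150.5 kW.

Q̇_H ≈ 150.5 kW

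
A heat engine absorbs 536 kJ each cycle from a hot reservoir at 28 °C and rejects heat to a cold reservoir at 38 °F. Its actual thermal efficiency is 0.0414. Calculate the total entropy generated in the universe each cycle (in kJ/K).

T_H = 28 °C → 28 + 273.15 = 301.15 K.
T_C = 38 °F → (38 − 32) × 5/9 = 3.33 °C = 276.48 K.
W = η·Q_H = 0.0414 × 536 = 22.19 kJ, so Q_C = Q_H − W = 513.8 kJ.
Reservoir entropy changes: ΔS_H = −Q_H/T_H = −536/301.15 = -1.780 kJ/K and ΔS_C = +Q_C/T_C = 513.8/276.48 = 1.858 kJ/K.
ΔS_univ = −Q_H/T_H + Q_C/T_C = 0.0785 kJ/K (> 0, since η = 0.0414 < η_Carnot = 0.082).

ΔS_univ ≈ 0.0785 kJ/K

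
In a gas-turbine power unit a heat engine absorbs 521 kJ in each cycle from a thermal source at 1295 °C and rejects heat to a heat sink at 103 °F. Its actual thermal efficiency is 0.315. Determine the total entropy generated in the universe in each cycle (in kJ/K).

T_H = 1295 °C → 1295 + 273.15 = 1568.15 K.
T_C = 103 °F → (103 − 32) × 5/9 = 39.44 °C = 312.59 K.
W = η·Q_H = 0.315 × 521 = 164.1 kJ, so Q_C = Q_H − W = 356.9 kJ.
The hot reservoir loses entropy Q_H/T_H = 521/1568.15 = 0.3322 kJ/K; the cold reservoir gains Q_C/T_C = 356.9/312.59 = 1.142 kJ/K.
ΔS_univ = −Q_H/T_H + Q_C/T_C = 0.809 kJ/K (> 0, since η = 0.315 < η_Carnot = 0.801).

ΔS_univ ≈ 0.809 kJ/K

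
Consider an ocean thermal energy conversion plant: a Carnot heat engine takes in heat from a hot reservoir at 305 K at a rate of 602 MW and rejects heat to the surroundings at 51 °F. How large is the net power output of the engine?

T_C = 51 °F → (51 − 32) × 5/9 = 10.56 °C = 283.71 K.
Carnot efficiency: η = 1 − T_C/T_H = 1 − 283.71/305.00 = 0.0698.
W = η·Q_H = 0.0698 × 602 = 42.0 MW.

Ẇ ≈ 42.0 MW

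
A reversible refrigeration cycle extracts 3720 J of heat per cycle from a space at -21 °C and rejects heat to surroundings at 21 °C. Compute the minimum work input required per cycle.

T_H = 21 °C → 21 + 273.15 = 294.15 K.
T_C = -21 °C → -21 + 273.15 = 252.15 K.
Carnot COP: COP_R = T_C/(T_H − T_C) = 252.15/42.00 = 6.0036.
W = Q_C/COP_R = 3720/6.0036 = 620 J.

W_in ≈ 620 J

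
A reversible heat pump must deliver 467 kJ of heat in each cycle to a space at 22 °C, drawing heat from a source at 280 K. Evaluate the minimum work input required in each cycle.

W_in ≈ 24.0 kJ

T_H = 22 °C → 22 + 273.15 = 295.15 K.
For a reversible heat pump, COP_HP = T_H/(T_H − T_C) = 295.15/15.15 = 19.4818.
W = Q_H/COP_HP = 467/19.4818 = 24.0 kJ.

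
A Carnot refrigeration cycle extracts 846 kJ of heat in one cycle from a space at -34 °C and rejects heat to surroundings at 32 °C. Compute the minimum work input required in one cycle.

W_in ≈ 233 kJ

T_H = 32 °C → 32 + 273.15 = 305.15 K.
T_C = -34 °C → -34 + 273.15 = 239.15 K.
For a reversible refrigerator, COP_R = T_C/(T_H − T_C) = 239.15/66.00 = 3.6235.
W = Q_C/COP_R = 846/3.6235 = 233 kJ.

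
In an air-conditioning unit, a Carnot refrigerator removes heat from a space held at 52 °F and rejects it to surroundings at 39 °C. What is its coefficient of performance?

COP_R ≈ 10.2

T_H = 39 °C → 39 + 273.15 = 312.15 K.
T_C = 52 °F → (52 − 32) × 5/9 = 11.11 °C = 284.26 K.
The reversible coefficient of performance is COP_R = T_C/(T_H − T_C) = 284.26/(312.15 − 284.26) = 10.2.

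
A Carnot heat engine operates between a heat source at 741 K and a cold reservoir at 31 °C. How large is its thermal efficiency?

η ≈ 0.590

T_C = 31 °C → 31 + 273.15 = 304.15 K.
The Carnot efficiency is η = 1 − T_C/T_H = 1 − 304.15/741.00 = 0.590.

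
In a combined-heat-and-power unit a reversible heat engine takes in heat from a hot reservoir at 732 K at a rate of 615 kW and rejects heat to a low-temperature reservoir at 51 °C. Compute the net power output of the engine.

T_C = 51 °C → 51 + 273.15 = 324.15 K.
Since the cycle is reversible, η = 1 − T_C/T_H = 1 − 324.15/732.00 = 0.5572.
W = η·Q_H = 0.5572 × 615 = 342.7 kW.

Ẇ ≈ 342.7 kW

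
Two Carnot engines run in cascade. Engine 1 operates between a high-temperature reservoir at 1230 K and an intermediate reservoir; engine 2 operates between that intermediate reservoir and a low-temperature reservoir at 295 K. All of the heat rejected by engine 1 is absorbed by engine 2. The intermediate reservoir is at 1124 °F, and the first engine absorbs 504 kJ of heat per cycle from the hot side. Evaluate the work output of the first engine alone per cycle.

T_m = 1124 °F → (1124 − 32) × 5/9 = 606.67 °C = 879.82 K.
First-stage efficiency η₁ = 1 − T_m/T_H = 1 − 879.82/1230.00 = 0.2847.
W₁ = η₁·Q_H = 0.2847 × 504 = 143.5 kJ.

W₁ ≈ 143.5 kJ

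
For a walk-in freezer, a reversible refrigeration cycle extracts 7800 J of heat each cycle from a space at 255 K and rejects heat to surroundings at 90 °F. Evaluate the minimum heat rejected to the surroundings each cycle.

T_H = 90 °F → (90 − 32) × 5/9 = 32.22 °C = 305.37 K.
For a reversible cycle Q_H/Q_C = T_H/T_C, so Q_H = Q_C·T_H/T_C = 7800 × 305.37/255.00 = 9341 J.

Q_H ≈ 9341 J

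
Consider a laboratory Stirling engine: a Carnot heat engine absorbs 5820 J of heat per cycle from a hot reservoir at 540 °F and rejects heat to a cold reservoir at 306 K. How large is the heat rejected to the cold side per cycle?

T_H = 540 °F → (540 − 32) × 5/9 = 282.22 °C = 555.37 K.
For a reversible engine, η = 1 − T_C/T_H = 1 − 306.00/555.37 = 0.4490.
For a reversible cycle Q_C/Q_H = T_C/T_H, so Q_C = 5820 × 306.00/555.37 = 3207 J.

Q_C ≈ 3207 J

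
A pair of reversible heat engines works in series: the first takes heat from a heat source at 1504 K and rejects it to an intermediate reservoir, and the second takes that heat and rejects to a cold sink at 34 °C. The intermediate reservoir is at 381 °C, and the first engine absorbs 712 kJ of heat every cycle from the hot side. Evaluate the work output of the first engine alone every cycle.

T_C = 34 °C → 34 + 273.15 = 307.15 K.
T_m = 381 °C → 381 + 273.15 = 654.15 K.
First-stage efficiency η₁ = 1 − T_m/T_H = 1 − 654.15/1504.00 = 0.5651.
W₁ = η₁·Q_H = 0.5651 × 712 = 402 kJ.

W₁ ≈ 402 kJ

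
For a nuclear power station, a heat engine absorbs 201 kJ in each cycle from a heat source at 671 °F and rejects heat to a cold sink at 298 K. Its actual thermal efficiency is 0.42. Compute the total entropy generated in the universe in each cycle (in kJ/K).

T_H = 671 °F → (671 − 32) × 5/9 = 355.00 °C = 628.15 K.
W = η·Q_H = 0.42 × 201 = 84.42 kJ, so Q_C = Q_H − W = 116.6 kJ.
Reservoir entropy changes: ΔS_H = −Q_H/T_H = −201/628.15 = -0.3200 kJ/K and ΔS_C = +Q_C/T_C = 116.6/298.00 = 0.3912 kJ/K.
ΔS_univ = −Q_H/T_H + Q_C/T_C = 0.0712 kJ/K (> 0, since η = 0.42 < η_Carnot = 0.526).

ΔS_univ ≈ 0.0712 kJ/K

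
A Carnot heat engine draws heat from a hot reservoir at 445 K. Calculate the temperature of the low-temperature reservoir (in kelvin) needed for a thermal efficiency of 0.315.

From η = 1 − T_C/T_H, T_C = T_H·(1 − η) = 445.00 × (1 − 0.315) = 305 K.

T_C ≈ 305 K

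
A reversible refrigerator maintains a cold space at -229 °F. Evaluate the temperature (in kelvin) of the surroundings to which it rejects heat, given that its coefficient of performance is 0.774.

T_C = -229 °F → (-229 − 32) × 5/9 = -145.00 °C = 128.15 K.
COP_R = T_C/(T_H − T_C) ⇒ T_H = T_C·(1 + 1/COP_R) = 128.15 × (1 + 1/0.774) = 294 K.

T_H ≈ 294 K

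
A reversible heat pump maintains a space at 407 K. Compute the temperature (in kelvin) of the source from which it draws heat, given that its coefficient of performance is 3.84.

T_C ≈ 301.0 K

COP_HP = T_H/(T_H − T_C) ⇒ T_C = T_H·(COP_HP − 1)/COP_HP = 407.00 × (3.84 − 1)/3.84 = 301.0 K.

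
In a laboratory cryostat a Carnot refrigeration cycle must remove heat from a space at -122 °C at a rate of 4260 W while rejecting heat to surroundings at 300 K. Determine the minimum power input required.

T_C = -122 °C → -122 + 273.15 = 151.15 K.
Carnot COP: COP_R = T_C/(T_H − T_C) = 151.15/148.85 = 1.0155.
W = Q_C/COP_R = 4260/1.0155 = 4200 W.

Ẇ_in ≈ 4200 W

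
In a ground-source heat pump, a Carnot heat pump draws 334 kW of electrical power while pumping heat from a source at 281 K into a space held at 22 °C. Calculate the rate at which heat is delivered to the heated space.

T_H = 22 °C → 22 + 273.15 = 295.15 K.
The Carnot heat-pump COP is COP_HP = T_H/(T_H − T_C) = 295.15/14.15 = 20.8587.
Q_H = COP_HP · W = 20.8587 × 334 = 6970 kW.

Q̇_H ≈ 6970 kW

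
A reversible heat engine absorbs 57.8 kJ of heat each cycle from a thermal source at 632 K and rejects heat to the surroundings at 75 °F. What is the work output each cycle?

W ≈ 30.6 kJ

T_C = 75 °F → (75 − 32) × 5/9 = 23.89 °C = 297.04 K.
Carnot efficiency: η = 1 − T_C/T_H = 1 − 297.04/632.00 = 0.5300.
W = η·Q_H = 0.5300 × 57.8 = 30.6 kJ.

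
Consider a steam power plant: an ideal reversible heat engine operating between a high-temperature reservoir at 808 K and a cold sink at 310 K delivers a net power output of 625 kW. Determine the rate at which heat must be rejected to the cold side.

Q̇_C ≈ 389 kW

Carnot efficiency: η = 1 − T_C/T_H = 1 − 310.00/808.00 = 0.6163.
Since Q_C/Q_H = T_C/T_H and Q_H = W/η, Q_C = W·T_C/(T_H − T_C) = 625 × 310.00/498.00 = 389 kW.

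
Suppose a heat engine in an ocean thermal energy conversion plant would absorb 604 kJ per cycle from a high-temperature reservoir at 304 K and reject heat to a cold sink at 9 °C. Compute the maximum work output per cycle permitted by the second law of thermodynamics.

T_C = 9 °C → 9 + 273.15 = 282.15 K.
No engine can exceed the Carnot limit: η_max = 1 − T_C/T_H = 1 − 282.15/304.00 = 0.0719.
W_max = η_max · Q_H = 0.0719 × 604 = 43.4 kJ.

W_max ≈ 43.4 kJ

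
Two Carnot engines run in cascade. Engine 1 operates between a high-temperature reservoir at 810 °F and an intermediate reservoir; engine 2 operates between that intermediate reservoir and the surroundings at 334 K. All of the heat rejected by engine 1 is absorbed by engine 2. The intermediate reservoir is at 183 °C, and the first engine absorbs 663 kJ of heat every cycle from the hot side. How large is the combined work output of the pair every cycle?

W_total ≈ 349 kJ

T_H = 810 °F → (810 − 32) × 5/9 = 432.22 °C = 705.37 K.
Two reversible stages in series are equivalent to a single Carnot engine between T_H and T_C, so η_total = 1 − T_C/T_H = 1 − 334.00/705.37 = 0.5265.
W_total = η_total · Q_H = 0.5265 × 663 = 349 kJ.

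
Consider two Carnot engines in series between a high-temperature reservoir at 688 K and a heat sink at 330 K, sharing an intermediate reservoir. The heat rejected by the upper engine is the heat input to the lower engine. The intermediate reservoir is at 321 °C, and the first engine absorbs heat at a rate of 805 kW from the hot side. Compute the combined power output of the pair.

Two reversible stages in series are equivalent to a single Carnot engine between T_H and T_C, so η_total = 1 − T_C/T_H = 1 − 330.00/688.00 = 0.5203.
W_total = η_total · Q_H = 0.5203 × 805 = 419 kW.

Ẇ_total ≈ 419 kW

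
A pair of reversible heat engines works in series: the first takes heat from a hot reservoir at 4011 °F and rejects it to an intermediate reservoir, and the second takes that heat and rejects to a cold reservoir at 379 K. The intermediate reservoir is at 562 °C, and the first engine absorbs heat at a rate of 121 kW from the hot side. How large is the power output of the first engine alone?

T_H = 4011 °F → (4011 − 32) × 5/9 = 2210.56 °C = 2483.71 K.
T_m = 562 °C → 562 + 273.15 = 835.15 K.
First-stage efficiency η₁ = 1 − T_m/T_H = 1 − 835.15/2483.71 = 0.6637.
W₁ = η₁·Q_H = 0.6637 × 121 = 80.31 kW.

Ẇ₁ ≈ 80.31 kW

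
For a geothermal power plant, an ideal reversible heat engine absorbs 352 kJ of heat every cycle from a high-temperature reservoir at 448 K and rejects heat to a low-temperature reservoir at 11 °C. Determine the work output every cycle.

T_C = 11 °C → 11 + 273.15 = 284.15 K.
Carnot efficiency: η = 1 − T_C/T_H = 1 − 284.15/448.00 = 0.3657.
W = η·Q_H = 0.3657 × 352 = 129 kJ.

W ≈ 129 kJ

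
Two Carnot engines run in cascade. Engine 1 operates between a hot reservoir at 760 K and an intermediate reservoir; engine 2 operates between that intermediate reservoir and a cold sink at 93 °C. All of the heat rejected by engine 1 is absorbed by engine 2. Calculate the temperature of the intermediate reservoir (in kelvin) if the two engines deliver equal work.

T_C = 93 °C → 93 + 273.15 = 366.15 K.
For reversible stages Q_m = Q_H·(T_m/T_H). Setting W₁ = Q_H(1 − T_m/T_H) equal to W₂ = Q_m(1 − T_C/T_m) = Q_H·(T_m − T_C)/T_H gives T_H − T_m = T_m − T_C, so T_m = (T_H + T_C)/2 = (760.00 + 366.15)/2 = 563 K.

T_m ≈ 563 K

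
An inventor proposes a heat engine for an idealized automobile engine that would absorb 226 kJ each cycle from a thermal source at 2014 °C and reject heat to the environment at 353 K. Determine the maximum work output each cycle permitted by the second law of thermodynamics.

T_H = 2014 °C → 2014 + 273.15 = 2287.15 K.
By the Carnot theorem, η_max = 1 − T_C/T_H = 1 − 353.00/2287.15 = 0.8457.
W_max = η_max · Q_H = 0.8457 × 226 = 191 kJ.

W_max ≈ 191 kJ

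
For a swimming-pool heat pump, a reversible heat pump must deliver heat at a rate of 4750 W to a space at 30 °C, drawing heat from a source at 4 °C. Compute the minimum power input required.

Ẇ_in ≈ 407 W

T_H = 30 °C → 30 + 273.15 = 303.15 K.
T_C = 4 °C → 4 + 273.15 = 277.15 K.
For a reversible heat pump, COP_HP = T_H/(T_H − T_C) = 303.15/26.00 = 11.6596.
W = Q_H/COP_HP = 4750/11.6596 = 407 W.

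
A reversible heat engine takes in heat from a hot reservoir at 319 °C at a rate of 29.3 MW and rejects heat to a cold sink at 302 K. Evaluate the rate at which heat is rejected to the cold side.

Q̇_C ≈ 14.9 MW

T_H = 319 °C → 319 + 273.15 = 592.15 K.
Since the cycle is reversible, η = 1 − T_C/T_H = 1 − 302.00/592.15 = 0.4900.
For a reversible cycle Q_C/Q_H = T_C/T_H, so Q_C = 29.3 × 302.00/592.15 = 14.9 MW.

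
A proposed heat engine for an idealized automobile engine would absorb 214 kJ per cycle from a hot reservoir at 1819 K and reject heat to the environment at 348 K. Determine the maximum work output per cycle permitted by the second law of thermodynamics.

W_max ≈ 173 kJ

No engine can exceed the Carnot limit: η_max = 1 − T_C/T_H = 1 − 348.00/1819.00 = 0.8087.
W_max = η_max · Q_H = 0.8087 × 214 = 173 kJ.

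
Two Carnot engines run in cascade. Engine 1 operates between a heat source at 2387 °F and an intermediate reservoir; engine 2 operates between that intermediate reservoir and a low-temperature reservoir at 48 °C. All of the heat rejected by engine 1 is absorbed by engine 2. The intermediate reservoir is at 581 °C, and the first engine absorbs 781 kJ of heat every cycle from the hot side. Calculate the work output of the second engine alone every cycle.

T_H = 2387 °F → (2387 − 32) × 5/9 = 1308.33 °C = 1581.48 K.
T_C = 48 °C → 48 + 273.15 = 321.15 K.
T_m = 581 °C → 581 + 273.15 = 854.15 K.
Heat entering the second stage: Q_m = Q_H·(T_m/T_H) = 781 × 854.15/1581.48 = 422 kJ.
Second-stage efficiency η₂ = 1 − T_C/T_m = 1 − 321.15/854.15 = 0.6240, so W₂ = η₂·Q_m = 263 kJ.

W₂ ≈ 263 kJ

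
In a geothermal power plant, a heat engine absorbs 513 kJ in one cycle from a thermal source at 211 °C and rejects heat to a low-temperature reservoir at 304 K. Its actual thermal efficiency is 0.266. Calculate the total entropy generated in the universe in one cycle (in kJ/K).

T_H = 211 °C → 211 + 273.15 = 484.15 K.
W = η·Q_H = 0.266 × 513 = 136.5 kJ, so Q_C = Q_H − W = 376.5 kJ.
The hot reservoir loses entropy Q_H/T_H = 513/484.15 = 1.060 kJ/K; the cold reservoir gains Q_C/T_C = 376.5/304.00 = 1.239 kJ/K.
ΔS_univ = −Q_H/T_H + Q_C/T_C = 0.1790 kJ/K (> 0, since η = 0.266 < η_Carnot = 0.372).

ΔS_univ ≈ 0.1790 kJ/K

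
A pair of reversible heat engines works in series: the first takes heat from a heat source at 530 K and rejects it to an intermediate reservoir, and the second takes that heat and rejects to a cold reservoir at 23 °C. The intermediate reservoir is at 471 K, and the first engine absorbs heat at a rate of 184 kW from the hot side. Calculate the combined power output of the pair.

T_C = 23 °C → 23 + 273.15 = 296.15 K.
Two reversible stages in series are equivalent to a single Carnot engine between T_H and T_C, so η_total = 1 − T_C/T_H = 1 − 296.15/530.00 = 0.4412.
W_total = η_total · Q_H = 0.4412 × 184 = 81.19 kW.

Ẇ_total ≈ 81.19 kW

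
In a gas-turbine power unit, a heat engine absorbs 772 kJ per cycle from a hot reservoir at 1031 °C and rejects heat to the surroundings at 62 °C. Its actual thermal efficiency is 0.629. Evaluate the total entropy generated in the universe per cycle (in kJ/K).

T_H = 1031 °C → 1031 + 273.15 = 1304.15 K.
T_C = 62 °C → 62 + 273.15 = 335.15 K.
W = η·Q_H = 0.629 × 772 = 485.6 kJ, so Q_C = Q_H − W = 286.4 kJ.
The hot reservoir loses entropy Q_H/T_H = 772/1304.15 = 0.5920 kJ/K; the cold reservoir gains Q_C/T_C = 286.4/335.15 = 0.8546 kJ/K.
ΔS_univ = −Q_H/T_H + Q_C/T_C = 0.263 kJ/K (> 0, since η = 0.629 < η_Carnot = 0.743).

ΔS_univ ≈ 0.263 kJ/K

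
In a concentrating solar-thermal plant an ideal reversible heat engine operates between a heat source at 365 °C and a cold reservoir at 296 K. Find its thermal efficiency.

T_H = 365 °C → 365 + 273.15 = 638.15 K.
η_rev = 1 − T_C/T_H = 1 − 296.00/638.15 = 0.5362.

η ≈ 0.5362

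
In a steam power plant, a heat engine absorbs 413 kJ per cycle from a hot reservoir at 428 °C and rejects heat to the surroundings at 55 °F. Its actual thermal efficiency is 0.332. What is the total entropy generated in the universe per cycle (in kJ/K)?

T_H = 428 °C → 428 + 273.15 = 701.15 K.
T_C = 55 °F → (55 − 32) × 5/9 = 12.78 °C = 285.93 K.
W = η·Q_H = 0.332 × 413 = 137.1 kJ, so Q_C = Q_H − W = 275.9 kJ.
Reservoir entropy changes: ΔS_H = −Q_H/T_H = −413/701.15 = -0.5890 kJ/K and ΔS_C = +Q_C/T_C = 275.9/285.93 = 0.9649 kJ/K.
ΔS_univ = −Q_H/T_H + Q_C/T_C = 0.376 kJ/K (> 0, since η = 0.332 < η_Carnot = 0.592).

ΔS_univ ≈ 0.376 kJ/K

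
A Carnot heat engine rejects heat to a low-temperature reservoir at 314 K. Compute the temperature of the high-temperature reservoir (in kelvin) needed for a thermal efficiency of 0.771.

From η = 1 − T_C/T_H, solving for T_H gives T_H = T_C/(1 − η) = 314.00/(1 − 0.771) = 1370 K.

T_H ≈ 1370 K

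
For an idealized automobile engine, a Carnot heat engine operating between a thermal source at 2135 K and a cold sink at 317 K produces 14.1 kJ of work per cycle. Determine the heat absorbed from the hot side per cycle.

For a reversible engine, η = 1 − T_C/T_H = 1 − 317.00/2135.00 = 0.8515.
Q_H = W/η = 14.1/0.8515 = 16.56 kJ.

Q_H ≈ 16.56 kJ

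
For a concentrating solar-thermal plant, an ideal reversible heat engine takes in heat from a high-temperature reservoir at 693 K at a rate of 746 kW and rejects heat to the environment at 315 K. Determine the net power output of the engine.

η_rev = 1 − T_C/T_H = 1 − 315.00/693.00 = 0.5455.
W = η·Q_H = 0.5455 × 746 = 406.9 kW.

Ẇ ≈ 406.9 kW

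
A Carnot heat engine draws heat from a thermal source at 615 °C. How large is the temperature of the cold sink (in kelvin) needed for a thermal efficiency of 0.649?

T_C ≈ 312 K

T_H = 615 °C → 615 + 273.15 = 888.15 K.
From η = 1 − T_C/T_H, T_C = T_H·(1 − η) = 888.15 × (1 − 0.649) = 312 K.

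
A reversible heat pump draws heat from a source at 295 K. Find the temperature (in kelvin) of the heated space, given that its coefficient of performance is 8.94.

COP_HP = T_H/(T_H − T_C) ⇒ T_H = T_C·COP_HP/(COP_HP − 1) = 295.00 × 8.94/(8.94 − 1) = 332 K.

T_H ≈ 332 K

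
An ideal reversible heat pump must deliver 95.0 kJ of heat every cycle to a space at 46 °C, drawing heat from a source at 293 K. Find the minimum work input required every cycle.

W_in ≈ 7.784 kJ

T_H = 46 °C → 46 + 273.15 = 319.15 K.
The Carnot heat-pump COP is COP_HP = T_H/(T_H − T_C) = 319.15/26.15 = 12.2046.
W = Q_H/COP_HP = 95.0/12.2046 = 7.784 kJ.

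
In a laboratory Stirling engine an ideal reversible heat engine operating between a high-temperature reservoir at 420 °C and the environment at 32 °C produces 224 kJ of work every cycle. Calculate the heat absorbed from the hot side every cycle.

Q_H ≈ 400.2 kJ

T_H = 420 °C → 420 + 273.15 = 693.15 K.
T_C = 32 °C → 32 + 273.15 = 305.15 K.
The Carnot efficiency is η = 1 − T_C/T_H = 1 − 305.15/693.15 = 0.5598.
Q_H = W/η = 224/0.5598 = 400.2 kJ.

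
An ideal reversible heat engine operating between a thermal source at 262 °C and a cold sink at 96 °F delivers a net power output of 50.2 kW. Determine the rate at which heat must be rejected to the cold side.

T_H = 262 °C → 262 + 273.15 = 535.15 K.
T_C = 96 °F → (96 − 32) × 5/9 = 35.56 °C = 308.71 K.
For a reversible engine, η = 1 − T_C/T_H = 1 − 308.71/535.15 = 0.4231.
Since Q_C/Q_H = T_C/T_H and Q_H = W/η, Q_C = W·T_C/(T_H − T_C) = 50.2 × 308.71/226.44 = 68.44 kW.

Q̇_C ≈ 68.44 kW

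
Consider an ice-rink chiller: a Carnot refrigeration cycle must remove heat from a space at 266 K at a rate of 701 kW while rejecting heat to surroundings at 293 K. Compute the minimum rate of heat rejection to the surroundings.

Q̇_H ≈ 772 kW

For a reversible cycle Q_H/Q_C = T_H/T_C, so Q_H = Q_C·T_H/T_C = 701 × 293.00/266.00 = 772 kW.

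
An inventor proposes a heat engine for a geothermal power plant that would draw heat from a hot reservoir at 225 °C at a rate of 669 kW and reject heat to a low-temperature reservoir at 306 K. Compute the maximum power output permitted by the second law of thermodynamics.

T_H = 225 °C → 225 + 273.15 = 498.15 K.
The second-law ceiling is the Carnot efficiency, η_max = 1 − T_C/T_H = 1 − 306.00/498.15 = 0.3857.
W_max = η_max · Q_H = 0.3857 × 669 = 258.1 kW.

Ẇ_max ≈ 258.1 kW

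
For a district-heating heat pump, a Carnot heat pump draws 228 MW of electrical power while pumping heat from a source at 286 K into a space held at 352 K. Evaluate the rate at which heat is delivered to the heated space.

Q̇_H ≈ 1220 MW

For a reversible heat pump, COP_HP = T_H/(T_H − T_C) = 352.00/66.00 = 5.3333.
Q_H = COP_HP · W = 5.3333 × 228 = 1220 MW.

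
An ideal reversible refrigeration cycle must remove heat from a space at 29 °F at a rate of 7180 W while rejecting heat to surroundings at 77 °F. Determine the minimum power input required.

Ẇ_in ≈ 705.3 W

T_H = 77 °F → (77 − 32) × 5/9 = 25.00 °C = 298.15 K.
T_C = 29 °F → (29 − 32) × 5/9 = -1.67 °C = 271.48 K.
The reversible coefficient of performance is COP_R = T_C/(T_H − T_C) = 271.48/26.67 = 10.1806.
W = Q_C/COP_R = 7180/10.1806 = 705.3 W.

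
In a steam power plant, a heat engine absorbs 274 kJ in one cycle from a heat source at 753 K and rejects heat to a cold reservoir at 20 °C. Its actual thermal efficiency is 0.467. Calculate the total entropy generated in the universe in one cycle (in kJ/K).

ΔS_univ ≈ 0.134 kJ/K

T_C = 20 °C → 20 + 273.15 = 293.15 K.
W = η·Q_H = 0.467 × 274 = 128.0 kJ, so Q_C = Q_H − W = 146.0 kJ.
Entropy balance on the reservoirs: −Q_H/T_H = -0.3639 kJ/K, +Q_C/T_C = 0.4982 kJ/K.
ΔS_univ = −Q_H/T_H + Q_C/T_C = 0.134 kJ/K (> 0, since η = 0.467 < η_Carnot = 0.611).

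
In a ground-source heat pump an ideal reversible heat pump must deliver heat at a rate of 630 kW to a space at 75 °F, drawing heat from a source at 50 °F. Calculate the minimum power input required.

T_H = 75 °F → (75 − 32) × 5/9 = 23.89 °C = 297.04 K.
T_C = 50 °F → (50 − 32) × 5/9 = 10.00 °C = 283.15 K.
COP_HP = T_H/(T_H − T_C) = 297.04/13.89 = 21.3868.
W = Q_H/COP_HP = 630/21.3868 = 29.46 kW.

Ẇ_in ≈ 29.46 kW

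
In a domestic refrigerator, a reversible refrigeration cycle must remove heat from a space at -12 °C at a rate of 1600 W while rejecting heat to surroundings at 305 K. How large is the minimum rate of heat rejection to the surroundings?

T_C = -12 °C → -12 + 273.15 = 261.15 K.
For a reversible cycle Q_H/Q_C = T_H/T_C, so Q_H = Q_C·T_H/T_C = 1600 × 305.00/261.15 = 1870 W.

Q̇_H ≈ 1870 W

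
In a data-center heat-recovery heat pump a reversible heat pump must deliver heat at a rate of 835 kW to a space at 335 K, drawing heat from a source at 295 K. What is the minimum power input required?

Ẇ_in ≈ 99.70 kW

COP_HP = T_H/(T_H − T_C) = 335.00/40.00 = 8.3750.
W = Q_H/COP_HP = 835/8.3750 = 99.70 kW.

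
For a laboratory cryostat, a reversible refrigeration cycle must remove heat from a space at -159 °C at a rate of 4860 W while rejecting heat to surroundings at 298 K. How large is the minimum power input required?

Ẇ_in ≈ 7830 W

T_C = -159 °C → -159 + 273.15 = 114.15 K.
Carnot COP: COP_R = T_C/(T_H − T_C) = 114.15/183.85 = 0.6209.
W = Q_C/COP_R = 4860/0.6209 = 7830 W.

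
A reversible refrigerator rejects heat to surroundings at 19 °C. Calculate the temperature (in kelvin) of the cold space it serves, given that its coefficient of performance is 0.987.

T_C ≈ 145 K

T_H = 19 °C → 19 + 273.15 = 292.15 K.
COP_R = T_C/(T_H − T_C) ⇒ T_C = T_H·COP_R/(1 + COP_R) = 292.15 × 0.987/(1 + 0.987) = 145 K.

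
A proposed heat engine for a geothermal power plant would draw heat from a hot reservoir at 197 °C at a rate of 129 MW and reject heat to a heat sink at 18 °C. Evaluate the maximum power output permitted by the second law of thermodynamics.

Ẇ_max ≈ 49.1 MW

T_H = 197 °C → 197 + 273.15 = 470.15 K.
T_C = 18 °C → 18 + 273.15 = 291.15 K.
By the Carnot theorem, η_max = 1 − T_C/T_H = 1 − 291.15/470.15 = 0.3807.
W_max = η_max · Q_H = 0.3807 × 129 = 49.1 MW.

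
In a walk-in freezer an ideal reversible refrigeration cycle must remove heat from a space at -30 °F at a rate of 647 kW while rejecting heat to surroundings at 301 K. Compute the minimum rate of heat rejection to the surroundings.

Q̇_H ≈ 816 kW

T_C = -30 °F → (-30 − 32) × 5/9 = -34.44 °C = 238.71 K.
For a reversible cycle Q_H/Q_C = T_H/T_C, so Q_H = Q_C·T_H/T_C = 647 × 301.00/238.71 = 816 kW.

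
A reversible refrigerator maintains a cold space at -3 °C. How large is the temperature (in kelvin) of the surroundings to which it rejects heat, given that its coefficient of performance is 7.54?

T_C = -3 °C → -3 + 273.15 = 270.15 K.
COP_R = T_C/(T_H − T_C) ⇒ T_H = T_C·(1 + 1/COP_R) = 270.15 × (1 + 1/7.54) = 306 K.

T_H ≈ 306 K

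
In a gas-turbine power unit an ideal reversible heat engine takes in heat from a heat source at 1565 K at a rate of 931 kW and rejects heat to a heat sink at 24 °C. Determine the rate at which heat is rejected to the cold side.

T_C = 24 °C → 24 + 273.15 = 297.15 K.
η_rev = 1 − T_C/T_H = 1 − 297.15/1565.00 = 0.8101.
For a reversible cycle Q_C/Q_H = T_C/T_H, so Q_C = 931 × 297.15/1565.00 = 177 kW.

Q̇_C ≈ 177 kW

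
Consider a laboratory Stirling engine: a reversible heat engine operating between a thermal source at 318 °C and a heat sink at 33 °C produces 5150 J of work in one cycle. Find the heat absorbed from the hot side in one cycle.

Q_H ≈ 10700 J

T_H = 318 °C → 318 + 273.15 = 591.15 K.
T_C = 33 °C → 33 + 273.15 = 306.15 K.
Carnot efficiency: η = 1 − T_C/T_H = 1 − 306.15/591.15 = 0.4821.
Q_H = W/η = 5150/0.4821 = 10700 J.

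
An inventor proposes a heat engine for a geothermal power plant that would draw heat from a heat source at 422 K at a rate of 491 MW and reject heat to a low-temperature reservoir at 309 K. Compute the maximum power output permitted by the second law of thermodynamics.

Ẇ_max ≈ 131 MW

No engine can exceed the Carnot limit: η_max = 1 − T_C/T_H = 1 − 309.00/422.00 = 0.2678.
W_max = η_max · Q_H = 0.2678 × 491 = 131 MW.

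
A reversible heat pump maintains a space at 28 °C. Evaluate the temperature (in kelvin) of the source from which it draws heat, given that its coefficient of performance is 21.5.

T_C ≈ 287 K

T_H = 28 °C → 28 + 273.15 = 301.15 K.
COP_HP = T_H/(T_H − T_C) ⇒ T_C = T_H·(COP_HP − 1)/COP_HP = 301.15 × (21.5 − 1)/21.5 = 287 K.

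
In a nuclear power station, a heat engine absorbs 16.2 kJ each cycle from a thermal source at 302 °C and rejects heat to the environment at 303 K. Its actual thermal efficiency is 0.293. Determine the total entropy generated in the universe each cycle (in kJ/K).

ΔS_univ ≈ 0.00963 kJ/K

T_H = 302 °C → 302 + 273.15 = 575.15 K.
W = η·Q_H = 0.293 × 16.2 = 4.747 kJ, so Q_C = Q_H − W = 11.45 kJ.
The hot reservoir loses entropy Q_H/T_H = 16.2/575.15 = 0.02817 kJ/K; the cold reservoir gains Q_C/T_C = 11.45/303.00 = 0.03780 kJ/K.
ΔS_univ = −Q_H/T_H + Q_C/T_C = 0.00963 kJ/K (> 0, since η = 0.293 < η_Carnot = 0.473).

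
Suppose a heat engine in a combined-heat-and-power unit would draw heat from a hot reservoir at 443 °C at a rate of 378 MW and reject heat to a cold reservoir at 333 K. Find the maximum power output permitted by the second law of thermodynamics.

T_H = 443 °C → 443 + 273.15 = 716.15 K.
By the Carnot theorem, η_max = 1 − T_C/T_H = 1 − 333.00/716.15 = 0.5350.
W_max = η_max · Q_H = 0.5350 × 378 = 202 MW.

Ẇ_max ≈ 202 MW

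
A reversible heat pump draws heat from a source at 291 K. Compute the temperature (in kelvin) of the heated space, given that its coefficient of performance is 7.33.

T_H ≈ 337 K

COP_HP = T_H/(T_H − T_C) ⇒ T_H = T_C·COP_HP/(COP_HP − 1) = 291.00 × 7.33/(7.33 − 1) = 337 K.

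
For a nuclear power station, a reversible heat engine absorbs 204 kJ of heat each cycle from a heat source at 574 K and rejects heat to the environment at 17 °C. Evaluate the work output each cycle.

W ≈ 101 kJ

T_C = 17 °C → 17 + 273.15 = 290.15 K.
The Carnot efficiency is η = 1 − T_C/T_H = 1 − 290.15/574.00 = 0.4945.
W = η·Q_H = 0.4945 × 204 = 101 kJ.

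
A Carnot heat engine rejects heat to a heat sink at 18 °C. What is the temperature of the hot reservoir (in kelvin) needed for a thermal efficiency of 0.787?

T_H ≈ 1370 K

T_C = 18 °C → 18 + 273.15 = 291.15 K.
From η = 1 − T_C/T_H, solving for T_H gives T_H = T_C/(1 − η) = 291.15/(1 − 0.787) = 1370 K.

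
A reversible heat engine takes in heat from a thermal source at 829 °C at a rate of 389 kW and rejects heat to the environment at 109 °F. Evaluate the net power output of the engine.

T_H = 829 °C → 829 + 273.15 = 1102.15 K.
T_C = 109 °F → (109 − 32) × 5/9 = 42.78 °C = 315.93 K.
For a reversible engine, η = 1 − T_C/T_H = 1 − 315.93/1102.15 = 0.7134.
W = η·Q_H = 0.7134 × 389 = 277 kW.

Ẇ ≈ 277 kW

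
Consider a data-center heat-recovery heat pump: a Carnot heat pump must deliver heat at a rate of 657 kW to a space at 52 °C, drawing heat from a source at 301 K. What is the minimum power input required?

T_H = 52 °C → 52 + 273.15 = 325.15 K.
COP_HP = T_H/(T_H − T_C) = 325.15/24.15 = 13.4638.
W = Q_H/COP_HP = 657/13.4638 = 48.8 kW.

Ẇ_in ≈ 48.8 kW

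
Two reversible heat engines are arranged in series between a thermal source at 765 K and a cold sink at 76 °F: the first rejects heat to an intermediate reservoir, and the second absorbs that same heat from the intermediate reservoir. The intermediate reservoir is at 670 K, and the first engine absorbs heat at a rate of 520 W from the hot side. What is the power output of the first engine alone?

T_C = 76 °F → (76 − 32) × 5/9 = 24.44 °C = 297.59 K.
First-stage efficiency η₁ = 1 − T_m/T_H = 1 − 670.00/765.00 = 0.1242.
W₁ = η₁·Q_H = 0.1242 × 520 = 64.6 W.

Ẇ₁ ≈ 64.6 W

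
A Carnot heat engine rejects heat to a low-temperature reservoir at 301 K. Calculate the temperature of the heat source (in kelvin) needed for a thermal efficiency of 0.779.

From η = 1 − T_C/T_H, solving for T_H gives T_H = T_C/(1 − η) = 301.00/(1 − 0.779) = 1362 K.

T_H ≈ 1362 K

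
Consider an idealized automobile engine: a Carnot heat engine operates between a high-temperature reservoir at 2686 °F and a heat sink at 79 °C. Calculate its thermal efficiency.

T_H = 2686 °F → (2686 − 32) × 5/9 = 1474.44 °C = 1747.59 K.
T_C = 79 °C → 79 + 273.15 = 352.15 K.
Carnot efficiency: η = 1 − T_C/T_H = 1 − 352.15/1747.59 = 0.798.

η ≈ 0.798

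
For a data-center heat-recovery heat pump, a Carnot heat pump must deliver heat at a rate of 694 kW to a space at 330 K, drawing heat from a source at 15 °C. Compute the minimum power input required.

Ẇ_in ≈ 88.01 kW

T_C = 15 °C → 15 + 273.15 = 288.15 K.
COP_HP = T_H/(T_H − T_C) = 330.00/41.85 = 7.8853.
W = Q_H/COP_HP = 694/7.8853 = 88.01 kW.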